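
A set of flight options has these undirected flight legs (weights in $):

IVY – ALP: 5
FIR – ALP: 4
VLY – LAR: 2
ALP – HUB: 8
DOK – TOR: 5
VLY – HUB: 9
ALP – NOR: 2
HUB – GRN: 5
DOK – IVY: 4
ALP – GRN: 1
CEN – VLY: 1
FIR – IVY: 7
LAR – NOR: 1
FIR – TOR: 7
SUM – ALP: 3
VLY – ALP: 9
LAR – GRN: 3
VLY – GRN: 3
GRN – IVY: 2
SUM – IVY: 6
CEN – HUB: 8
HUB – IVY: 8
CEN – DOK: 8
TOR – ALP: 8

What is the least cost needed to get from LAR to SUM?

$6

Shortest distances from LAR:
LAR: 0
NOR: 1  (via LAR)
VLY: 2  (via LAR)
GRN: 3  (via LAR)
CEN: 3  (via VLY)
ALP: 3  (via NOR)
IVY: 5  (via GRN)
SUM: 6  (via ALP)
Shortest route: LAR → NOR → ALP → SUM = $6.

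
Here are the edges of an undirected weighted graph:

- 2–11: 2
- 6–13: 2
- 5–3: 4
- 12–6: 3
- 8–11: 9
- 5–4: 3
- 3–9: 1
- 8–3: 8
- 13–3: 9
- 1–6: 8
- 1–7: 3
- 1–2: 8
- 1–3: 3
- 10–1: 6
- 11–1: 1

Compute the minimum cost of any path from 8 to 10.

16

Shortest distances from 8:
8: 0
3: 8  (via 8)
9: 9  (via 3)
11: 9  (via 8)
1: 10  (via 11)
2: 11  (via 11)
5: 12  (via 3)
7: 13  (via 1)
4: 15  (via 5)
10: 16  (via 1)
Shortest route: 8 → 11 → 1 → 10 = 16.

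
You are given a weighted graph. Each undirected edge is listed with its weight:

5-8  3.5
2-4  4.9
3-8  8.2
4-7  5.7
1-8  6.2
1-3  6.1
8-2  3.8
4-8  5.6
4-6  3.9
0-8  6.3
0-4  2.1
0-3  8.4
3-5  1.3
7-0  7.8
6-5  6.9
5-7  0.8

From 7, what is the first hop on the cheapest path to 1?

5

Compare a few routes:
7 - 5 - 3 - 1: 0.8+1.3+6.1 = 8.2
7 - 5 - 8 - 1: 0.8+3.5+6.2 = 10.5
7 - 5 - 3 - 8 - 1: 0.8+1.3+8.2+6.2 = 16.5
Cheapest is 7 - 5 - 3 - 1 at 8.2.
So from 7 the first move is to 5.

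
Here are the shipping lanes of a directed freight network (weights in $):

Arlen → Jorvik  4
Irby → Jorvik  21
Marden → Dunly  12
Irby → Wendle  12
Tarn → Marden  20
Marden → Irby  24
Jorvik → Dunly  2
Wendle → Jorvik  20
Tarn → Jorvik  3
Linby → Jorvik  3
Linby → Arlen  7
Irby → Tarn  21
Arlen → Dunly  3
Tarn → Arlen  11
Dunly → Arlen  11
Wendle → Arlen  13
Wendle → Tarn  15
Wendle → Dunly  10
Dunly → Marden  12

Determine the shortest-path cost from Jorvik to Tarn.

Running Dijkstra from Jorvik:
Jorvik: 0
Dunly: 2  (via Jorvik)
Arlen: 13  (via Dunly)
Marden: 14  (via Dunly)
Irby: 38  (via Marden)
Wendle: 50  (via Irby)
Tarn: 59  (via Irby)
Shortest route: Jorvik → Dunly → Marden → Irby → Tarn = $59.

$59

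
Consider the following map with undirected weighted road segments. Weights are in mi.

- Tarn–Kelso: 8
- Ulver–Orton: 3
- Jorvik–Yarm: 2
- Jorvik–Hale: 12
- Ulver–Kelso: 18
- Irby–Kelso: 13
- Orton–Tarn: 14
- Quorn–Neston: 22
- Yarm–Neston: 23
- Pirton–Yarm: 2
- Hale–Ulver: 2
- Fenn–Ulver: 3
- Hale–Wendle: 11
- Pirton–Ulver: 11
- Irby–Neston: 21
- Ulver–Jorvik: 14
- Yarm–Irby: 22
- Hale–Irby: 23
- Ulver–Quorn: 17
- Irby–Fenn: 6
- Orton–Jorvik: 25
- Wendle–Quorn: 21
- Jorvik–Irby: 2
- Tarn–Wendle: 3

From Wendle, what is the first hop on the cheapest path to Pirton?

Hale

Compare a few routes:
Wendle–Hale–Jorvik–Yarm–Pirton: 11+12+2+2 = 27
Wendle–Hale–Ulver–Pirton: 11+2+11 = 24
Cheapest is Wendle–Hale–Ulver–Pirton at 24 mi.
So from Wendle the first move is to Hale.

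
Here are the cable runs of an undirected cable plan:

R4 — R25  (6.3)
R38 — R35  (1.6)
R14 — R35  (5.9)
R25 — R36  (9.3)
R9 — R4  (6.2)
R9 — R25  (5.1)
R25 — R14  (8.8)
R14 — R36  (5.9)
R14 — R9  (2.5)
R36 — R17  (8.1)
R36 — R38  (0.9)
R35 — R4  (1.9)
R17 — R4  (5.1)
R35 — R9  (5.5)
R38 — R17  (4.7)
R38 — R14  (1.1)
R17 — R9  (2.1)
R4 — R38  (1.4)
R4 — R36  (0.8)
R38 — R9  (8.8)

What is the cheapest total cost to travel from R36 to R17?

Candidate routes:
R36 → R4 → R17: 0.8+5.1 = 5.9
R36 → R38 → R17: 0.9+4.7 = 5.6
R36 → R38 → R14 → R9 → R17: 0.9+1.1+2.5+2.1 = 6.6
The minimum is 5.6 via R36 → R38 → R17.

5.6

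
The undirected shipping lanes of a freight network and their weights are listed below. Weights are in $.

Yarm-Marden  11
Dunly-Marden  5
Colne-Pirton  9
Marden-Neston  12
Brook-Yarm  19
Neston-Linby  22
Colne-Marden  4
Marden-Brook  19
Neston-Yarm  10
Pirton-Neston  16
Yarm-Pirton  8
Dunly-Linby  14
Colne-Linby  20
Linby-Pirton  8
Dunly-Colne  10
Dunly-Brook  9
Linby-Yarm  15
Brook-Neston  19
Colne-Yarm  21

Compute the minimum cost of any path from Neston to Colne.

Candidate routes:
Neston–Yarm–Marden–Colne: 10+11+4 = 25
Neston–Marden–Colne: 12+4 = 16
Neston–Pirton–Colne: 16+9 = 25
Neston–Marden–Dunly–Colne: 12+5+10 = 27
Cheapest is Neston–Marden–Colne at $16.

$16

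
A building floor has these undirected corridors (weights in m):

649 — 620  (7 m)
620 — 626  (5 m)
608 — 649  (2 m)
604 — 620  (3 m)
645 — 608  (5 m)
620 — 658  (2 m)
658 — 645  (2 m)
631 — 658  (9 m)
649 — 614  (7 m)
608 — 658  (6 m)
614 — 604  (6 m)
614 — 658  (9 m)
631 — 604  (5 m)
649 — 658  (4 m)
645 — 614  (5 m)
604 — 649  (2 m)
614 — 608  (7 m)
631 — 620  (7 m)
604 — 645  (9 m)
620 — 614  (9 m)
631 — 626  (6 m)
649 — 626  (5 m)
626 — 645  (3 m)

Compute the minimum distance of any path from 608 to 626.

7 m

Running Dijkstra from 608:
608: 0
649: 2  (via 608)
604: 4  (via 649)
645: 5  (via 608)
658: 6  (via 608)
620: 7  (via 604)
614: 7  (via 608)
626: 7  (via 649)
Shortest route: 608 → 649 → 626 = 7 m.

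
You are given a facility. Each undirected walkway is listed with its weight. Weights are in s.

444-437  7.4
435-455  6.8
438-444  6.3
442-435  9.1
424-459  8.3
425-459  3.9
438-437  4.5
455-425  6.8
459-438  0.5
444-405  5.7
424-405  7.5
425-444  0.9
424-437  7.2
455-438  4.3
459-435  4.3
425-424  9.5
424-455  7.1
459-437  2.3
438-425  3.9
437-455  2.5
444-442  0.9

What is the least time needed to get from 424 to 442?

Candidate routes:
424 - 405 - 444 - 442: 7.5+5.7+0.9 = 14.1
424 - 459 - 425 - 444 - 442: 8.3+3.9+0.9+0.9 = 14
424 - 425 - 444 - 442: 9.5+0.9+0.9 = 11.3
The minimum is 11.3 s via 424 - 425 - 444 - 442.

11.3 s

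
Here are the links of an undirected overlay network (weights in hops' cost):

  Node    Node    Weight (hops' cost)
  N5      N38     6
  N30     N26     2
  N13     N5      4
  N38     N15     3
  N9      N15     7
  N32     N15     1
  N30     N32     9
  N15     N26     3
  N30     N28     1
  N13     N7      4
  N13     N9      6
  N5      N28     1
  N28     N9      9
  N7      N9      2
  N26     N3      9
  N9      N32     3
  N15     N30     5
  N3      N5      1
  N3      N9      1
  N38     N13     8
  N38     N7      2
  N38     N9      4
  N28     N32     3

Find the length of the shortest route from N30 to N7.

6 hops' cost

Enumerating some paths:
N30–N28–N5–N3–N9–N7: 1+1+1+1+2 = 6
N30–N28–N32–N9–N7: 1+3+3+2 = 9
Cheapest is N30–N28–N5–N3–N9–N7 at 6 hops' cost.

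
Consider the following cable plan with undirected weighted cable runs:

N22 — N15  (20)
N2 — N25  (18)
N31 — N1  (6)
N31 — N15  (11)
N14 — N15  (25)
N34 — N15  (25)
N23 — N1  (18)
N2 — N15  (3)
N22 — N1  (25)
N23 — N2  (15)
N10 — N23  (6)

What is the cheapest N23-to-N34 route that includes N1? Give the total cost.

60

Best N23 to N1: N23 → N1 costing 18
Best N1 to N34: N1 → N31 → N15 → N34 costing 42
Total via N1: 18 + 42 = 60.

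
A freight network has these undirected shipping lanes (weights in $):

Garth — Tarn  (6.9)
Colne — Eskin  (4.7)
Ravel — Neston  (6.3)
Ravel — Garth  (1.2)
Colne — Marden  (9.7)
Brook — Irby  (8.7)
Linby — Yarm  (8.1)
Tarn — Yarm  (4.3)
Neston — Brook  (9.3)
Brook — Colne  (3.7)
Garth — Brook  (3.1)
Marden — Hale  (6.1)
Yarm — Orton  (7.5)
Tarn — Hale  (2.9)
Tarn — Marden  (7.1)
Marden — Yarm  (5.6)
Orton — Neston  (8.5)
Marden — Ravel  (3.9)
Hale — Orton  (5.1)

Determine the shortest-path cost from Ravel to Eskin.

Compare a few routes:
Ravel–Neston–Brook–Colne–Eskin: 6.3+9.3+3.7+4.7 = 24
Ravel–Marden–Tarn–Garth–Brook–Colne–Eskin: 3.9+7.1+6.9+3.1+3.7+4.7 = 29.4
Ravel–Garth–Brook–Colne–Eskin: 1.2+3.1+3.7+4.7 = 12.7
Ravel–Marden–Colne–Eskin: 3.9+9.7+4.7 = 18.3
The minimum is $12.7 via Ravel–Garth–Brook–Colne–Eskin.

$12.7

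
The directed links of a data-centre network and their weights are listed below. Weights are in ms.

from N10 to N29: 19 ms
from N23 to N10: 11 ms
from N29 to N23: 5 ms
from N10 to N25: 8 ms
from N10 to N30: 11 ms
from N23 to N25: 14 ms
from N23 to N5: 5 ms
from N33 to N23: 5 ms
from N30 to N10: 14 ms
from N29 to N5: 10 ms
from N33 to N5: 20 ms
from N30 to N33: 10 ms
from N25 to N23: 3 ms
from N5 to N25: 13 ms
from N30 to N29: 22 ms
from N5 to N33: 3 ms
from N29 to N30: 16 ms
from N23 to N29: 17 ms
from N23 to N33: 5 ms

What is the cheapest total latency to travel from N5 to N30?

Settle nodes by increasing distance from N5:
N5: 0
N33: 3  (via N5)
N23: 8  (via N33)
N25: 13  (via N5)
N10: 19  (via N23)
N29: 25  (via N23)
N30: 30  (via N10)
Shortest route: N5 → N33 → N23 → N10 → N30 = 30 ms.

30 ms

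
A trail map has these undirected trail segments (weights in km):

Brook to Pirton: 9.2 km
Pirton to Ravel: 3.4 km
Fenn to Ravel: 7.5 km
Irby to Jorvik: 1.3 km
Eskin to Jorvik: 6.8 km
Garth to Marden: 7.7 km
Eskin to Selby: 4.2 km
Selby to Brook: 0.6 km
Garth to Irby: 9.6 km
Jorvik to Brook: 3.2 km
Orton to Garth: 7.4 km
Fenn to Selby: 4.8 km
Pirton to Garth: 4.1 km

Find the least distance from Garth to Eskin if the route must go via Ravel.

Best Garth to Ravel: Garth → Pirton → Ravel costing 7.5
Shortest Ravel→Eskin: Ravel → Fenn → Selby → Eskin = 16.5
Total via Ravel: 7.5 + 16.5 = 24 km.

24 km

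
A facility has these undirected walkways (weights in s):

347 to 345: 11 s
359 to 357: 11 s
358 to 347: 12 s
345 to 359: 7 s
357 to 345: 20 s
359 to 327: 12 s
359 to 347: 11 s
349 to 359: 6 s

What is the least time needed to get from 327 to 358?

35 s

Shortest distances from 327:
327: 0
359: 12  (via 327)
349: 18  (via 359)
345: 19  (via 359)
357: 23  (via 359)
347: 23  (via 359)
358: 35  (via 347)
Shortest route: 327 → 359 → 347 → 358 = 35 s.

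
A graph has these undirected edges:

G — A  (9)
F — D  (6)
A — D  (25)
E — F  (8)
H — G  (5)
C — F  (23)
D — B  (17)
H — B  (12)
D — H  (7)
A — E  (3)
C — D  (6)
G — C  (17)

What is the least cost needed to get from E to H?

Running Dijkstra from E:
E: 0
A: 3  (via E)
F: 8  (via E)
G: 12  (via A)
D: 14  (via F)
H: 17  (via G)
Shortest route: E–A–G–H = 17.

17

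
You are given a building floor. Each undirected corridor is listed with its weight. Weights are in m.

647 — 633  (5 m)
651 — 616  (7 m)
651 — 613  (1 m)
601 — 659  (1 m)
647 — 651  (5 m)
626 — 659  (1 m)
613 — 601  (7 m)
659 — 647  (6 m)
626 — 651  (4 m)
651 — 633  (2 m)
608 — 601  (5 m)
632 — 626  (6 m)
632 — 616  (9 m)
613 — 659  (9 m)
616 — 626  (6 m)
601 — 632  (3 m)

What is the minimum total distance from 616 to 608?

13 m

Enumerating some paths:
616 - 626 - 659 - 601 - 608: 6+1+1+5 = 13
616 - 651 - 626 - 659 - 601 - 608: 7+4+1+1+5 = 18
616 - 632 - 601 - 608: 9+3+5 = 17
The minimum is 13 m via 616 - 626 - 659 - 601 - 608.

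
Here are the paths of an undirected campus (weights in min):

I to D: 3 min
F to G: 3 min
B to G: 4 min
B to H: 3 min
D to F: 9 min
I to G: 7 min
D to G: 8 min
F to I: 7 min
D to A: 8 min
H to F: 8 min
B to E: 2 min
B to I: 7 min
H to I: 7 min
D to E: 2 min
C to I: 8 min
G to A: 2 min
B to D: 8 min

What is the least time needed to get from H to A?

Enumerating some paths:
H → B → E → D → A: 3+2+2+8 = 15
H → F → G → A: 8+3+2 = 13
H → B → G → A: 3+4+2 = 9
Cheapest is H → B → G → A at 9 min.

9 min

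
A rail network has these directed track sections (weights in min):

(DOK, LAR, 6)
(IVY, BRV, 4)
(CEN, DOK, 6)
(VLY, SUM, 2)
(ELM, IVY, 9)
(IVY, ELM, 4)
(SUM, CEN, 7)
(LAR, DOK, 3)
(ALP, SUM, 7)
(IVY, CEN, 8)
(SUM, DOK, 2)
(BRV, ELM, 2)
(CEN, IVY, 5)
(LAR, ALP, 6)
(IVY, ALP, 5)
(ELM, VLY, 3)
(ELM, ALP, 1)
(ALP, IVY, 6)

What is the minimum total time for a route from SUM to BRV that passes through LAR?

Best SUM to LAR: SUM → DOK → LAR costing 8
Best LAR to BRV: LAR → ALP → IVY → BRV costing 16
Total via LAR: 8 + 16 = 24 min.

24 min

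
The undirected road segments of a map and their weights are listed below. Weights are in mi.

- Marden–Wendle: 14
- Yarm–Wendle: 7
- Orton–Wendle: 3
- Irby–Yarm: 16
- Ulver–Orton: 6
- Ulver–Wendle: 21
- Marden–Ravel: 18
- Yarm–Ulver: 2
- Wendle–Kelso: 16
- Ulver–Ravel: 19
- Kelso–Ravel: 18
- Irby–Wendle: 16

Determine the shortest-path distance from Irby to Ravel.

Running Dijkstra from Irby:
Irby: 0
Yarm: 16  (via Irby)
Wendle: 16  (via Irby)
Ulver: 18  (via Yarm)
Orton: 19  (via Wendle)
Marden: 30  (via Wendle)
Kelso: 32  (via Wendle)
Ravel: 37  (via Ulver)
Shortest route: Irby–Yarm–Ulver–Ravel = 37 mi.

37 mi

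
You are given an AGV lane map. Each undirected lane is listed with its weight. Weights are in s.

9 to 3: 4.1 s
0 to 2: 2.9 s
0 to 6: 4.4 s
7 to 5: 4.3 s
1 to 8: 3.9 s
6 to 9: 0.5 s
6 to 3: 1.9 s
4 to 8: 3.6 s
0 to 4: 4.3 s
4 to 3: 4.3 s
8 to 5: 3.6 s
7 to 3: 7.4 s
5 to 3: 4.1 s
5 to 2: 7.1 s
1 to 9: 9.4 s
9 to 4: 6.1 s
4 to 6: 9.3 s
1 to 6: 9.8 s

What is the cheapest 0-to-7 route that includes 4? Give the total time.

Shortest 0→4: 0–4 = 4.3
Shortest 4→7: 4–8–5–7 = 11.5
Total via 4: 4.3 + 11.5 = 15.8 s.

15.8 s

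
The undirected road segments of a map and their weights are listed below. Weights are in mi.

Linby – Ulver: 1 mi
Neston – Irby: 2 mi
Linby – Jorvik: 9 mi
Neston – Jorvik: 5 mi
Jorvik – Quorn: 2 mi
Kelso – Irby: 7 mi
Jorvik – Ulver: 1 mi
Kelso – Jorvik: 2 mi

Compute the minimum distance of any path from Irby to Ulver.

8 mi

Settle nodes by increasing distance from Irby:
Irby: 0
Neston: 2  (via Irby)
Jorvik: 7  (via Neston)
Kelso: 7  (via Irby)
Ulver: 8  (via Jorvik)
Shortest route: Irby → Neston → Jorvik → Ulver = 8 mi.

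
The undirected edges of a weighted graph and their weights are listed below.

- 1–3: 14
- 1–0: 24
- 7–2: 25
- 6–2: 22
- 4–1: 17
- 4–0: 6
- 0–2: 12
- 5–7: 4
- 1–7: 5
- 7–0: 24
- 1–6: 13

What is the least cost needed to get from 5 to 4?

26

Shortest distances from 5:
5: 0
7: 4  (via 5)
1: 9  (via 7)
6: 22  (via 1)
3: 23  (via 1)
4: 26  (via 1)
Shortest route: 5 → 7 → 1 → 4 = 26.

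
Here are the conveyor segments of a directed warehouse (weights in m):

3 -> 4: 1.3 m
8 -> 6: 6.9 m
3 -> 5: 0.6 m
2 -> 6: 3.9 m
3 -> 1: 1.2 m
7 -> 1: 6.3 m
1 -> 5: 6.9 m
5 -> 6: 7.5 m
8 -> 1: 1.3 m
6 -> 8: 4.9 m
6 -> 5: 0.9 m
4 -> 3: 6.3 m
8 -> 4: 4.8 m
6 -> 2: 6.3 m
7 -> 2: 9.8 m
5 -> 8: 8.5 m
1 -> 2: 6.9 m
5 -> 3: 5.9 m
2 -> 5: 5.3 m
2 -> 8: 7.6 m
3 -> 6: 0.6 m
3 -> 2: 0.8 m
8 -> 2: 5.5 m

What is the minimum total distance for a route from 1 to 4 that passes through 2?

Shortest 1→2: 1–2 = 6.9
Shortest 2→4: 2–6–5–3–4 = 12
Total via 2: 6.9 + 12 = 18.9 m.

18.9 m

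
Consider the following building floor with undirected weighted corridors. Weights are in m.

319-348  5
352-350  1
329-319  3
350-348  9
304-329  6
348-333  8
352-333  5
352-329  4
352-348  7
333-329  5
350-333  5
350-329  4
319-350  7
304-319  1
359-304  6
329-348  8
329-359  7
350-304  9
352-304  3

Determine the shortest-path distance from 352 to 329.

Settle nodes by increasing distance from 352:
352: 0
350: 1  (via 352)
304: 3  (via 352)
319: 4  (via 304)
329: 4  (via 352)
Shortest route: 352–329 = 4 m.

4 m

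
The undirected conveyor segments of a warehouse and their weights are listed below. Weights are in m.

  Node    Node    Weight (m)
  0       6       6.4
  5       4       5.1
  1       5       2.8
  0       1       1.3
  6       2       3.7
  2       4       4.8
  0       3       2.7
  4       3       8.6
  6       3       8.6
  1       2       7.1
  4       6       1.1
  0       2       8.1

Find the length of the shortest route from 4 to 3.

8.6 m

Settle nodes by increasing distance from 4:
4: 0
6: 1.1  (via 4)
2: 4.8  (via 4)
5: 5.1  (via 4)
0: 7.5  (via 6)
1: 7.9  (via 5)
3: 8.6  (via 4)
Shortest route: 4 → 3 = 8.6 m.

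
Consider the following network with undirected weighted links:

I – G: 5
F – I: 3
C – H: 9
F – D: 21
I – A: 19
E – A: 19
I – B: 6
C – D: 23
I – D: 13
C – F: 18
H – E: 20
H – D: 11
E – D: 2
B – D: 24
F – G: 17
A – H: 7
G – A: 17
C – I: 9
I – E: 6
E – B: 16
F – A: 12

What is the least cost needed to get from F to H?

19

Candidate routes:
F - I - E - D - H: 3+6+2+11 = 22
F - A - H: 12+7 = 19
F - I - C - H: 3+9+9 = 21
F - C - H: 18+9 = 27
The minimum is 19 via F - A - H.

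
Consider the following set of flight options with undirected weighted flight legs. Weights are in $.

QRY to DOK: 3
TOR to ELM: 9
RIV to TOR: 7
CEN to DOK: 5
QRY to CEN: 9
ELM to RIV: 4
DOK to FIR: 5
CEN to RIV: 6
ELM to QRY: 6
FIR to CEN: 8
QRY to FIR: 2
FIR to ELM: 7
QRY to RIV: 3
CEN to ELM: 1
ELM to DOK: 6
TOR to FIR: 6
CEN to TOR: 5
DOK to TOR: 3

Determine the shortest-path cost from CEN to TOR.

$5

Shortest distances from CEN:
CEN: 0
ELM: 1  (via CEN)
RIV: 5  (via ELM)
DOK: 5  (via CEN)
TOR: 5  (via CEN)
Shortest route: CEN → TOR = $5.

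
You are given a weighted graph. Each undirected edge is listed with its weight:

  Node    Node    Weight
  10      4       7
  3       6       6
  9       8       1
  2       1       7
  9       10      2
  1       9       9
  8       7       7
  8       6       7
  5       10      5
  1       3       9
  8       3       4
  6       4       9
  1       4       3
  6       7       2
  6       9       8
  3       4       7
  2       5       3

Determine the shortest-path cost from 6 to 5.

Compare a few routes:
6 → 4 → 10 → 5: 9+7+5 = 21
6 → 3 → 8 → 9 → 10 → 5: 6+4+1+2+5 = 18
6 → 7 → 8 → 9 → 10 → 5: 2+7+1+2+5 = 17
6 → 9 → 10 → 5: 8+2+5 = 15
The minimum is 15 via 6 → 9 → 10 → 5.

15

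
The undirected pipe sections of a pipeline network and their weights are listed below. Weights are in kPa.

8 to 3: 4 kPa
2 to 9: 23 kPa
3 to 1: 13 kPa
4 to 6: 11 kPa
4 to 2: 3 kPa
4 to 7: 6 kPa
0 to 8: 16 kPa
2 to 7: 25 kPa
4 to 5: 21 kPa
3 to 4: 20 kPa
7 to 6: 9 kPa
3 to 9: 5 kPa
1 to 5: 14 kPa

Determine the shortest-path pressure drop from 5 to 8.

Compare a few routes:
5 → 1 → 3 → 8: 14+13+4 = 31
5 → 4 → 3 → 8: 21+20+4 = 45
Cheapest is 5 → 1 → 3 → 8 at 31 kPa.

31 kPa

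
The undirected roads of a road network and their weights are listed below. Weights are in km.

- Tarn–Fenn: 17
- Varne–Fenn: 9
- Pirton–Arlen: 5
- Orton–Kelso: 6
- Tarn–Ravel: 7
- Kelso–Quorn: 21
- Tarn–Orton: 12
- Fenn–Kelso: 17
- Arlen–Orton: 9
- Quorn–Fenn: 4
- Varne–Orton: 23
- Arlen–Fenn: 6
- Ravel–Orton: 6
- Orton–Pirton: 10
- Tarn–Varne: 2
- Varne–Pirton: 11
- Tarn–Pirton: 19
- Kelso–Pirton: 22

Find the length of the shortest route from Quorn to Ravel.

Settle nodes by increasing distance from Quorn:
Quorn: 0
Fenn: 4  (via Quorn)
Arlen: 10  (via Fenn)
Varne: 13  (via Fenn)
Tarn: 15  (via Varne)
Pirton: 15  (via Arlen)
Orton: 19  (via Arlen)
Kelso: 21  (via Quorn)
Ravel: 22  (via Tarn)
Shortest route: Quorn → Fenn → Varne → Tarn → Ravel = 22 km.

22 km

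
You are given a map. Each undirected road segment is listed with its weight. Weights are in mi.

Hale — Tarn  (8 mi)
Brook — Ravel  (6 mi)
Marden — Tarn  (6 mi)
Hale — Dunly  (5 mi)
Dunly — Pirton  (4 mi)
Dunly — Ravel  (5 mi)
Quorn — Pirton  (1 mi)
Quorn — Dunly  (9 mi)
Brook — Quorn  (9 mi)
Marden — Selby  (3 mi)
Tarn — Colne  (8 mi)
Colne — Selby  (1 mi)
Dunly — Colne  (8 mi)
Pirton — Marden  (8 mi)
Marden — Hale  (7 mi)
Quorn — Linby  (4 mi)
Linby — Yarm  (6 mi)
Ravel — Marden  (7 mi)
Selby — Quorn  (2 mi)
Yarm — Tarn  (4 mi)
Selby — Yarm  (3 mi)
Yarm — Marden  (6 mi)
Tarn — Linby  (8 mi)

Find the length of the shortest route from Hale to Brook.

Running Dijkstra from Hale:
Hale: 0
Dunly: 5  (via Hale)
Marden: 7  (via Hale)
Tarn: 8  (via Hale)
Pirton: 9  (via Dunly)
Ravel: 10  (via Dunly)
Quorn: 10  (via Pirton)
Selby: 10  (via Marden)
Colne: 11  (via Selby)
Yarm: 12  (via Tarn)
Linby: 14  (via Quorn)
Brook: 16  (via Ravel)
Shortest route: Hale → Dunly → Ravel → Brook = 16 mi.

16 mi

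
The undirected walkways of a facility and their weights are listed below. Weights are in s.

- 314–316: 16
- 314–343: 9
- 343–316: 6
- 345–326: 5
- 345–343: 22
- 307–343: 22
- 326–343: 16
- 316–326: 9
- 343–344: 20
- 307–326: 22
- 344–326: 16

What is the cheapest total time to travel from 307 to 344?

38 s

Running Dijkstra from 307:
307: 0
343: 22  (via 307)
326: 22  (via 307)
345: 27  (via 326)
316: 28  (via 343)
314: 31  (via 343)
344: 38  (via 326)
Shortest route: 307–326–344 = 38 s.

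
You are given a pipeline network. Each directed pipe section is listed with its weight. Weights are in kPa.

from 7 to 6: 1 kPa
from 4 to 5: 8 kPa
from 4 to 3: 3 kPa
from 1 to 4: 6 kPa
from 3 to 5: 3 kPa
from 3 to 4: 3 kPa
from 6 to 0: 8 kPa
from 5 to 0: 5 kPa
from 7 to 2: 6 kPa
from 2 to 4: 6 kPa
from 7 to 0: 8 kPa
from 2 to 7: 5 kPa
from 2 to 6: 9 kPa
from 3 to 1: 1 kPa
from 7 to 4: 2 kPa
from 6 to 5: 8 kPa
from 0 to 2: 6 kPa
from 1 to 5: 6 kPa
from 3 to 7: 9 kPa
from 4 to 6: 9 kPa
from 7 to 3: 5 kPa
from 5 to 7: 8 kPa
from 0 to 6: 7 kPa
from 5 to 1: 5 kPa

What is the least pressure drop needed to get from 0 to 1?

16 kPa

Candidate routes:
0 - 2 - 7 - 3 - 1: 6+5+5+1 = 17
0 - 2 - 4 - 3 - 1: 6+6+3+1 = 16
0 - 2 - 7 - 4 - 3 - 1: 6+5+2+3+1 = 17
The minimum is 16 kPa via 0 - 2 - 4 - 3 - 1.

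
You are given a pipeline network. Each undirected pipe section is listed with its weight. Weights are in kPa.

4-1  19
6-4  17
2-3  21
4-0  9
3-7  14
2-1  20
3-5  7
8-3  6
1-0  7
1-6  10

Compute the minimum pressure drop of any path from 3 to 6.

51 kPa

Candidate routes:
3 → 2 → 1 → 0 → 4 → 6: 21+20+7+9+17 = 74
3 → 2 → 1 → 4 → 6: 21+20+19+17 = 77
3 → 2 → 1 → 6: 21+20+10 = 51
The minimum is 51 kPa via 3 → 2 → 1 → 6.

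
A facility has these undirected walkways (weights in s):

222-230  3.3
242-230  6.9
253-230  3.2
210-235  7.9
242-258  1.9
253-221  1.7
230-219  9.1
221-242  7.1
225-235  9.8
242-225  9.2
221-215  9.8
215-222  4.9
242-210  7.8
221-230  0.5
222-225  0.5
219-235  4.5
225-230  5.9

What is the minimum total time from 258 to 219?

Shortest distances from 258:
258: 0
242: 1.9  (via 258)
230: 8.8  (via 242)
221: 9  (via 242)
210: 9.7  (via 242)
253: 10.7  (via 221)
225: 11.1  (via 242)
222: 11.6  (via 225)
215: 16.5  (via 222)
235: 17.6  (via 210)
219: 17.9  (via 230)
Shortest route: 258–242–230–219 = 17.9 s.

17.9 s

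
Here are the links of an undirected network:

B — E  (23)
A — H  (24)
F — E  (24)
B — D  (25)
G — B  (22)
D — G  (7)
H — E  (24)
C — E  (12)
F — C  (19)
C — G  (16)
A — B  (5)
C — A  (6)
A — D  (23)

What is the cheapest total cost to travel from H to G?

46

Settle nodes by increasing distance from H:
H: 0
A: 24  (via H)
E: 24  (via H)
B: 29  (via A)
C: 30  (via A)
G: 46  (via C)
Shortest route: H → A → C → G = 46.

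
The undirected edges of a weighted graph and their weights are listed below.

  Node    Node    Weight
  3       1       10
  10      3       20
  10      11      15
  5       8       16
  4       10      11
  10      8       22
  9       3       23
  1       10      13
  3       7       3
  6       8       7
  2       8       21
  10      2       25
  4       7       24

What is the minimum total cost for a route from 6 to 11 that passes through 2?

Best 6 to 2: 6–8–2 costing 28
Shortest 2→11: 2–10–11 = 40
Total via 2: 28 + 40 = 68.

68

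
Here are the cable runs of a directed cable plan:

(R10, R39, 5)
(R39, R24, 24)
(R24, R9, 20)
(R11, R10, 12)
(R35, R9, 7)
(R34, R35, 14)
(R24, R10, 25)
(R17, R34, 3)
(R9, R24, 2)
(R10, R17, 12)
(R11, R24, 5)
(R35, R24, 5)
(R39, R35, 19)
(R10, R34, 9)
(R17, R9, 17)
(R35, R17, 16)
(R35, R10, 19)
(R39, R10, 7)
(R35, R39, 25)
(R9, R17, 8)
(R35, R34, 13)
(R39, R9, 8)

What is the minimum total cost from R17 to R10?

36

Shortest distances from R17:
R17: 0
R34: 3  (via R17)
R9: 17  (via R17)
R35: 17  (via R34)
R24: 19  (via R9)
R10: 36  (via R35)
Shortest route: R17–R34–R35–R10 = 36.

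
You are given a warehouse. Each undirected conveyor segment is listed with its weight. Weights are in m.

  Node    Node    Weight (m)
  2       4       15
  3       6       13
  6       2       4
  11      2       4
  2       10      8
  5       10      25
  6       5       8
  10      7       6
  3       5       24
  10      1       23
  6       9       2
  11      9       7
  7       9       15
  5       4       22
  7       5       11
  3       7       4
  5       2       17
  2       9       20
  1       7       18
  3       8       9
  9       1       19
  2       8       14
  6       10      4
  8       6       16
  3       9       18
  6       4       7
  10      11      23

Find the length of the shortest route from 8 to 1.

Shortest distances from 8:
8: 0
3: 9  (via 8)
7: 13  (via 3)
2: 14  (via 8)
6: 16  (via 8)
9: 18  (via 6)
11: 18  (via 2)
10: 19  (via 7)
4: 23  (via 6)
5: 24  (via 7)
1: 31  (via 7)
Shortest route: 8 → 3 → 7 → 1 = 31 m.

31 m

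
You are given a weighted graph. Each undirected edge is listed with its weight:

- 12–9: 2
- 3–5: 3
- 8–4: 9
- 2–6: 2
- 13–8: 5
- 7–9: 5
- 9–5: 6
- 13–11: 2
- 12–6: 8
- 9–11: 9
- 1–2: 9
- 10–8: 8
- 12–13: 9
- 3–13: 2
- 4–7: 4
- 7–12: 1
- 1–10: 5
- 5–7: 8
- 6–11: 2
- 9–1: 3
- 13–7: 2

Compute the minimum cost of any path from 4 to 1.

10

Shortest distances from 4:
4: 0
7: 4  (via 4)
12: 5  (via 7)
13: 6  (via 7)
9: 7  (via 12)
3: 8  (via 13)
11: 8  (via 13)
8: 9  (via 4)
1: 10  (via 9)
Shortest route: 4 → 7 → 12 → 9 → 1 = 10.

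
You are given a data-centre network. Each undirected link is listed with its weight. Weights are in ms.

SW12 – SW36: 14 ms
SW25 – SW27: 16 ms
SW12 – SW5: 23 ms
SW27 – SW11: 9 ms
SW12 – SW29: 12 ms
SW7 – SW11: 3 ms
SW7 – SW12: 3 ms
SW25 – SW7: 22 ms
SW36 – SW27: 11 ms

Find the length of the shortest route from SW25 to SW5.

Shortest distances from SW25:
SW25: 0
SW27: 16  (via SW25)
SW7: 22  (via SW25)
SW11: 25  (via SW27)
SW12: 25  (via SW7)
SW36: 27  (via SW27)
SW29: 37  (via SW12)
SW5: 48  (via SW12)
Shortest route: SW25–SW7–SW12–SW5 = 48 ms.

48 ms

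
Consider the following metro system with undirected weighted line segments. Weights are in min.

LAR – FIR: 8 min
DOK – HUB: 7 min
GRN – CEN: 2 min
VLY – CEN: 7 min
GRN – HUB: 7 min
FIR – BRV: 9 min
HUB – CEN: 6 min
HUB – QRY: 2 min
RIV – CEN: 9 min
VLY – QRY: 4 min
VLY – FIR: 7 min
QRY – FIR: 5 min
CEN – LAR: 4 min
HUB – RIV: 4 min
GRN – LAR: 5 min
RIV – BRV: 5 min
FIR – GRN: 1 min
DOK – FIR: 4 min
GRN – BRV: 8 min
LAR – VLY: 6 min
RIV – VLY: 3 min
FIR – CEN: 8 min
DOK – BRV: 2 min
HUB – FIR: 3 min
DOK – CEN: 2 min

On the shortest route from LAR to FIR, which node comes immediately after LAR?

GRN

Compare a few routes:
LAR–CEN–GRN–FIR: 4+2+1 = 7
LAR–GRN–FIR: 5+1 = 6
Cheapest is LAR–GRN–FIR at 6 min.
So from LAR the first move is to GRN.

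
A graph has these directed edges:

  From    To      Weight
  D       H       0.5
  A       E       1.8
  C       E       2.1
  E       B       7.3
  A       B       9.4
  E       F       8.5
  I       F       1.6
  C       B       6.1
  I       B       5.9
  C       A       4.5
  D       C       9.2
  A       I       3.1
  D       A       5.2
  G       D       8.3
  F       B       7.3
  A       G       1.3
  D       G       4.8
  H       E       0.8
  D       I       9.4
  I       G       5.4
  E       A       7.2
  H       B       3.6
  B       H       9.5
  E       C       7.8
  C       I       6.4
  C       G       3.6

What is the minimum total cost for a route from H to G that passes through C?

Shortest H→C: H–E–C = 8.6
Best C to G: C–G costing 3.6
Total via C: 8.6 + 3.6 = 12.2.

12.2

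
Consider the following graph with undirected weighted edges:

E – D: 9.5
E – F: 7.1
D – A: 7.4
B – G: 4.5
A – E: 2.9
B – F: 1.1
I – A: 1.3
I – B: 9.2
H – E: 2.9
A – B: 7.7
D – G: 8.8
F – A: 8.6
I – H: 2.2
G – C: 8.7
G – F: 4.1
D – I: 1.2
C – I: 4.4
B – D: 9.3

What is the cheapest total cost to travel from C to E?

Running Dijkstra from C:
C: 0
I: 4.4  (via C)
D: 5.6  (via I)
A: 5.7  (via I)
H: 6.6  (via I)
E: 8.6  (via A)
Shortest route: C–I–A–E = 8.6.

8.6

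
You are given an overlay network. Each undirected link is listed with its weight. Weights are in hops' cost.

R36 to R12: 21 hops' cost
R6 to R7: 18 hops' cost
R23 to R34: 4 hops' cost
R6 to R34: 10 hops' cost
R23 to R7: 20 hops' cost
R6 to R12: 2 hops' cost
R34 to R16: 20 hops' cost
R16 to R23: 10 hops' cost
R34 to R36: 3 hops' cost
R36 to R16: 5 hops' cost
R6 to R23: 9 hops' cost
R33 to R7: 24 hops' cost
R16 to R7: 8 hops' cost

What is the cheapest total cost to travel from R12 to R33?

44 hops' cost

Settle nodes by increasing distance from R12:
R12: 0
R6: 2  (via R12)
R23: 11  (via R6)
R34: 12  (via R6)
R36: 15  (via R34)
R7: 20  (via R6)
R16: 20  (via R36)
R33: 44  (via R7)
Shortest route: R12–R6–R7–R33 = 44 hops' cost.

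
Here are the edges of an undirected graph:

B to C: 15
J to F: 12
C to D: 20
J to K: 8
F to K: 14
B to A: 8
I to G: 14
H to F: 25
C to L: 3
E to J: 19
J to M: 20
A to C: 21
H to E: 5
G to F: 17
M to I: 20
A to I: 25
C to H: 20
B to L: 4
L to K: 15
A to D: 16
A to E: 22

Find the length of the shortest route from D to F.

52

Candidate routes:
D - C - L - K - F: 20+3+15+14 = 52
D - A - B - L - K - F: 16+8+4+15+14 = 57
The minimum is 52 via D - C - L - K - F.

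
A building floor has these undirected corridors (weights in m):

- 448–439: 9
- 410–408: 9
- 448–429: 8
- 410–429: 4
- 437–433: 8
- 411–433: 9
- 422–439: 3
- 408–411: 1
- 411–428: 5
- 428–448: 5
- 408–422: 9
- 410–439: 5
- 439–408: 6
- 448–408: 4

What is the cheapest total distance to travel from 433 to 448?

Compare a few routes:
433–411–408–448: 9+1+4 = 14
433–411–428–448: 9+5+5 = 19
433–411–408–439–448: 9+1+6+9 = 25
433–411–408–410–429–448: 9+1+9+4+8 = 31
The minimum is 14 m via 433–411–408–448.

14 m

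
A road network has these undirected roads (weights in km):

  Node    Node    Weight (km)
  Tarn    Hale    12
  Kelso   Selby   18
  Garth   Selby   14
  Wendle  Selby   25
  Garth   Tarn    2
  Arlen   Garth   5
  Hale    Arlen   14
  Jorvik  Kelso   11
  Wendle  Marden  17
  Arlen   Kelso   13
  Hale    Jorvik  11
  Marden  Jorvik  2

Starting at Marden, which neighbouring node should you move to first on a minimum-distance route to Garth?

Enumerating some paths:
Marden → Jorvik → Hale → Tarn → Garth: 2+11+12+2 = 27
Marden → Jorvik → Kelso → Selby → Garth: 2+11+18+14 = 45
Marden → Jorvik → Hale → Arlen → Garth: 2+11+14+5 = 32
Marden → Jorvik → Kelso → Arlen → Garth: 2+11+13+5 = 31
The minimum is 27 km via Marden → Jorvik → Hale → Tarn → Garth.
So from Marden the first move is to Jorvik.

Jorvik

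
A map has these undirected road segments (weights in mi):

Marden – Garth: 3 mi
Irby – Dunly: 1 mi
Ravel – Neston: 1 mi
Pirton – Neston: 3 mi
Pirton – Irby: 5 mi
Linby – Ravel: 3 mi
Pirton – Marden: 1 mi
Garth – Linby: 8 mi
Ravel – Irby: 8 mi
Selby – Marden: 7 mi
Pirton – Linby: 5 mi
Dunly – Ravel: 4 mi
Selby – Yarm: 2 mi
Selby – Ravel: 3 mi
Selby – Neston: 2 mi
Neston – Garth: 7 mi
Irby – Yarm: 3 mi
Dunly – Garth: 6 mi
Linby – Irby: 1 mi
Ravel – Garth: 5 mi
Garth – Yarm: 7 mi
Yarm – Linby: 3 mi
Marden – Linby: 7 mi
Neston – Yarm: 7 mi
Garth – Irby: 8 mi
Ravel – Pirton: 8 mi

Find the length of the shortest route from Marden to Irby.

6 mi

Compare a few routes:
Marden–Pirton–Irby: 1+5 = 6
Marden–Pirton–Linby–Irby: 1+5+1 = 7
Cheapest is Marden–Pirton–Irby at 6 mi.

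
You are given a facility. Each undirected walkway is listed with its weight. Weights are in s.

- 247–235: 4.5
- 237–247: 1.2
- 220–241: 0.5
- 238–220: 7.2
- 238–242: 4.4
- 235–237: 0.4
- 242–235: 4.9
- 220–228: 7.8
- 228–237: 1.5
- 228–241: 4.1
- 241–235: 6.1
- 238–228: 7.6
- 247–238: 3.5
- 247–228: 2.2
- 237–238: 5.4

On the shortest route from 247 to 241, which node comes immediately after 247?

228

Compare a few routes:
247 → 228 → 241: 2.2+4.1 = 6.3
247 → 237 → 228 → 241: 1.2+1.5+4.1 = 6.8
Cheapest is 247 → 228 → 241 at 6.3 s.
So from 247 the first move is to 228.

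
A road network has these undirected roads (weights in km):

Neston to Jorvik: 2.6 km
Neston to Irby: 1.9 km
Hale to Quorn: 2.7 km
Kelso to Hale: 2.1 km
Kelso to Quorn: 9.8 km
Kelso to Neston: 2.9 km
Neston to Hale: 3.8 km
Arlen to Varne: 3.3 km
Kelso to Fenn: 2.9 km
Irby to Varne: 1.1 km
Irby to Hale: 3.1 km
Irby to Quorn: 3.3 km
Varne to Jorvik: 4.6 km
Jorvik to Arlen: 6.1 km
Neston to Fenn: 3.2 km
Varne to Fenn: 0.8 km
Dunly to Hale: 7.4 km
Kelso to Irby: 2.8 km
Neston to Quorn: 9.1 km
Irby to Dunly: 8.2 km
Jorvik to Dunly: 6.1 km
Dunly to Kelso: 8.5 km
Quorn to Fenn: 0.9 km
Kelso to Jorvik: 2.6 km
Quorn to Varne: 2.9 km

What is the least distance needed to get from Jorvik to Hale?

Compare a few routes:
Jorvik → Kelso → Hale: 2.6+2.1 = 4.7
Jorvik → Neston → Hale: 2.6+3.8 = 6.4
Jorvik → Neston → Irby → Hale: 2.6+1.9+3.1 = 7.6
Cheapest is Jorvik → Kelso → Hale at 4.7 km.

4.7 km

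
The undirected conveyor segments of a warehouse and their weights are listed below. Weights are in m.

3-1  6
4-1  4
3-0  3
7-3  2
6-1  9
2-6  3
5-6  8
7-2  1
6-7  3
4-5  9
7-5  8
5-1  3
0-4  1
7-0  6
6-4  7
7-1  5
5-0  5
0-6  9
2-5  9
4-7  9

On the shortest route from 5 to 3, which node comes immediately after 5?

0

Enumerating some paths:
5 - 0 - 3: 5+3 = 8
5 - 1 - 3: 3+6 = 9
Cheapest is 5 - 0 - 3 at 8 m.
So from 5 the first move is to 0.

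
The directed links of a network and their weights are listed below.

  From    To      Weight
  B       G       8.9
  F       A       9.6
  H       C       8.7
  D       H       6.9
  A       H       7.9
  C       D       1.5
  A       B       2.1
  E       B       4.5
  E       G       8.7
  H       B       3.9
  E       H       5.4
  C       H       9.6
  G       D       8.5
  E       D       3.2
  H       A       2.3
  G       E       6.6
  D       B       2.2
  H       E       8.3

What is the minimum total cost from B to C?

29.6

Compare a few routes:
B–G–E–H–C: 8.9+6.6+5.4+8.7 = 29.6
B–G–D–H–C: 8.9+8.5+6.9+8.7 = 33
Cheapest is B–G–E–H–C at 29.6.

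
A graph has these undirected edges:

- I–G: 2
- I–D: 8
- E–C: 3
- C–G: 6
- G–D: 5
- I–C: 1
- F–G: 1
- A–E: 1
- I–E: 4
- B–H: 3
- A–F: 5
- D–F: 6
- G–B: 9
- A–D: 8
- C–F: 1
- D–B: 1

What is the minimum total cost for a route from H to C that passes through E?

Shortest H→E: H → B → D → A → E = 13
Shortest E→C: E → C = 3
Total via E: 13 + 3 = 16.

16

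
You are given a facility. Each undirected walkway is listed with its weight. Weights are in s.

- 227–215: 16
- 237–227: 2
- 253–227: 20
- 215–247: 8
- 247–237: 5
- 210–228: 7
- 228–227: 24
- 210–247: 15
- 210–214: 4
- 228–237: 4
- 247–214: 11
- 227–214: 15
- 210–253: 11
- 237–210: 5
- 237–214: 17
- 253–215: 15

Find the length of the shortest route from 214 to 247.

11 s

Compare a few routes:
214–210–237–247: 4+5+5 = 14
214–247: 11 = 11
The minimum is 11 s via 214–247.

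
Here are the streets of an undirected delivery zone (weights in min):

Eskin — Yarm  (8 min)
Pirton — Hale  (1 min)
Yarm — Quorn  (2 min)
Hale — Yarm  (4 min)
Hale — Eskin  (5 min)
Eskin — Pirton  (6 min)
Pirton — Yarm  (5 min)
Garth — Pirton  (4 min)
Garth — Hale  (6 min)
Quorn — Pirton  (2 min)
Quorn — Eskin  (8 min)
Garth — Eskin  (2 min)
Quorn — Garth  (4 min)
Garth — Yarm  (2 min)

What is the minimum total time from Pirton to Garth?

4 min

Candidate routes:
Pirton–Quorn–Garth: 2+4 = 6
Pirton–Quorn–Yarm–Garth: 2+2+2 = 6
Pirton–Garth: 4 = 4
The minimum is 4 min via Pirton–Garth.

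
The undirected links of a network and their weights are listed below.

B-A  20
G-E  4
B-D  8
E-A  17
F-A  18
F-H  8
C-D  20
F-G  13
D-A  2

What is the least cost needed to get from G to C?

43

Settle nodes by increasing distance from G:
G: 0
E: 4  (via G)
F: 13  (via G)
A: 21  (via E)
H: 21  (via F)
D: 23  (via A)
B: 31  (via D)
C: 43  (via D)
Shortest route: G–E–A–D–C = 43.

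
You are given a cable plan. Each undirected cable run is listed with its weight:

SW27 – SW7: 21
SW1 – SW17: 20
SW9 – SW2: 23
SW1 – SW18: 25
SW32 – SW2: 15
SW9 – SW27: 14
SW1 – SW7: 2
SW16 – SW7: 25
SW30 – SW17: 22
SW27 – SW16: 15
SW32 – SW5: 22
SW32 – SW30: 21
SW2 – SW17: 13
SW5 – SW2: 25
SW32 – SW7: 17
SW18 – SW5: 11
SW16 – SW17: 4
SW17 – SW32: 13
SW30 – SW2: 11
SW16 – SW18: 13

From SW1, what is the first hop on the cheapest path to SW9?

SW7

Candidate routes:
SW1–SW17–SW16–SW27–SW9: 20+4+15+14 = 53
SW1–SW7–SW27–SW9: 2+21+14 = 37
SW1–SW7–SW16–SW27–SW9: 2+25+15+14 = 56
SW1–SW17–SW2–SW9: 20+13+23 = 56
The minimum is 37 via SW1–SW7–SW27–SW9.
So from SW1 the first move is to SW7.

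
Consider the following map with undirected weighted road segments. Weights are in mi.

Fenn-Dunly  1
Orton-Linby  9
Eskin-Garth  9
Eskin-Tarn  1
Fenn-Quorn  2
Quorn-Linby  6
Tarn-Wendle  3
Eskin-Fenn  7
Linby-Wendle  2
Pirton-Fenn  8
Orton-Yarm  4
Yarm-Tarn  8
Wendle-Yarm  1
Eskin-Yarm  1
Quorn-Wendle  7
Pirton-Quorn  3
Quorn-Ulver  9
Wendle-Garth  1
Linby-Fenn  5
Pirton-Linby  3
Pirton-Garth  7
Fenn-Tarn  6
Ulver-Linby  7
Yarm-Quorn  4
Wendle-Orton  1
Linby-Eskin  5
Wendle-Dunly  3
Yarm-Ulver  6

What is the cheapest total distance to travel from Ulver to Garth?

8 mi

Settle nodes by increasing distance from Ulver:
Ulver: 0
Yarm: 6  (via Ulver)
Eskin: 7  (via Yarm)
Wendle: 7  (via Yarm)
Linby: 7  (via Ulver)
Orton: 8  (via Wendle)
Garth: 8  (via Wendle)
Shortest route: Ulver–Yarm–Wendle–Garth = 8 mi.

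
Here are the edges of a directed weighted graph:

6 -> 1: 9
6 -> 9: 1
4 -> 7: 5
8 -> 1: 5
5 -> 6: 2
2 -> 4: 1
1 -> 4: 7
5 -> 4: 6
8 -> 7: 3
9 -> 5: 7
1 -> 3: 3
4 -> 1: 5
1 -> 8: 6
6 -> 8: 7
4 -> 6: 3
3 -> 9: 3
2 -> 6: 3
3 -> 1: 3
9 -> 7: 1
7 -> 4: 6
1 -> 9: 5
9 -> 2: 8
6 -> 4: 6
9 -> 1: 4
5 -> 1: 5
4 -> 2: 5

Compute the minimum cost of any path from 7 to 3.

Settle nodes by increasing distance from 7:
7: 0
4: 6  (via 7)
6: 9  (via 4)
9: 10  (via 6)
1: 11  (via 4)
2: 11  (via 4)
3: 14  (via 1)
Shortest route: 7 → 4 → 1 → 3 = 14.

14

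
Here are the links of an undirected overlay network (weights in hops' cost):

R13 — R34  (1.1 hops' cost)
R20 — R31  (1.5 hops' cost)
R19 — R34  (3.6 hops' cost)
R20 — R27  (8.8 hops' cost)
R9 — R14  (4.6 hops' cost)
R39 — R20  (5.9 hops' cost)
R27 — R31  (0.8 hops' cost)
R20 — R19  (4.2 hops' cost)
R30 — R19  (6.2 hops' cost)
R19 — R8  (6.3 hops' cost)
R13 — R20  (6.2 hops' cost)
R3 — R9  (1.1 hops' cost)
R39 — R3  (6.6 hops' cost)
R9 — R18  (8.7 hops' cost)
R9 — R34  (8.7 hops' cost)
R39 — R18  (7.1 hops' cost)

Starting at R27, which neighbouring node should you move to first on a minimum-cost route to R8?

R31

Candidate routes:
R27–R31–R20–R19–R8: 0.8+1.5+4.2+6.3 = 12.8
R27–R31–R20–R13–R34–R19–R8: 0.8+1.5+6.2+1.1+3.6+6.3 = 19.5
R27–R20–R19–R8: 8.8+4.2+6.3 = 19.3
R27–R20–R13–R34–R19–R8: 8.8+6.2+1.1+3.6+6.3 = 26
The minimum is 12.8 hops' cost via R27–R31–R20–R19–R8.
So from R27 the first move is to R31.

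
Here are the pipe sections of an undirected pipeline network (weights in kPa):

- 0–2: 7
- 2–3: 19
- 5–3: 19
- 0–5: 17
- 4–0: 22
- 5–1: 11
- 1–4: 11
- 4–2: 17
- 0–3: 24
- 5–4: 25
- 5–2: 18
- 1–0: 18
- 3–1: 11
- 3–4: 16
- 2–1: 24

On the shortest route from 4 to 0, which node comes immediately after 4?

0

Compare a few routes:
4 - 0: 22 = 22
4 - 1 - 0: 11+18 = 29
4 - 1 - 5 - 0: 11+11+17 = 39
4 - 2 - 0: 17+7 = 24
The minimum is 22 kPa via 4 - 0.
So from 4 the first move is to 0.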